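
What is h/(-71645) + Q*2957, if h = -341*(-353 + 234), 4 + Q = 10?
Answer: 181583573/10235 ≈ 17741.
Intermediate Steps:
Q = 6 (Q = -4 + 10 = 6)
h = 40579 (h = -341*(-119) = 40579)
h/(-71645) + Q*2957 = 40579/(-71645) + 6*2957 = 40579*(-1/71645) + 17742 = -5797/10235 + 17742 = 181583573/10235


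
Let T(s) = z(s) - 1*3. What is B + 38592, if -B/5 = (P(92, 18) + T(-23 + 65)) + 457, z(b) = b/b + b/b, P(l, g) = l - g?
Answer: 35942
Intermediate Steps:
z(b) = 2 (z(b) = 1 + 1 = 2)
T(s) = -1 (T(s) = 2 - 1*3 = 2 - 3 = -1)
B = -2650 (B = -5*(((92 - 1*18) - 1) + 457) = -5*(((92 - 18) - 1) + 457) = -5*((74 - 1) + 457) = -5*(73 + 457) = -5*530 = -2650)
B + 38592 = -2650 + 38592 = 35942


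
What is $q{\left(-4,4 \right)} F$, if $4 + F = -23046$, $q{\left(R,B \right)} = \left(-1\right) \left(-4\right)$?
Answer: $-92200$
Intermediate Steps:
$q{\left(R,B \right)} = 4$
$F = -23050$ ($F = -4 - 23046 = -23050$)
$q{\left(-4,4 \right)} F = 4 \left(-23050\right) = -92200$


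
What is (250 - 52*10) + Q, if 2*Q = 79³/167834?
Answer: -90137321/335668 ≈ -268.53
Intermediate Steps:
Q = 493039/335668 (Q = (79³/167834)/2 = (493039*(1/167834))/2 = (½)*(493039/167834) = 493039/335668 ≈ 1.4688)
(250 - 52*10) + Q = (250 - 52*10) + 493039/335668 = (250 - 520) + 493039/335668 = -270 + 493039/335668 = -90137321/335668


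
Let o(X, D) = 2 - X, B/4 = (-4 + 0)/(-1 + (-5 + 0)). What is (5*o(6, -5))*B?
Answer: -160/3 ≈ -53.333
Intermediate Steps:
B = 8/3 (B = 4*((-4 + 0)/(-1 + (-5 + 0))) = 4*(-4/(-1 - 5)) = 4*(-4/(-6)) = 4*(-4*(-⅙)) = 4*(⅔) = 8/3 ≈ 2.6667)
(5*o(6, -5))*B = (5*(2 - 1*6))*(8/3) = (5*(2 - 6))*(8/3) = (5*(-4))*(8/3) = -20*8/3 = -160/3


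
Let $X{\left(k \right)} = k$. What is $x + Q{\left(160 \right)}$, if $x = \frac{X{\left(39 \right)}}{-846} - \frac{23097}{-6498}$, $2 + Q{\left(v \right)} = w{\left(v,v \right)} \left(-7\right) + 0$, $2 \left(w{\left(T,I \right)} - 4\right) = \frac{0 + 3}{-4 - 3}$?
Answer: $- \frac{2544197}{101802} \approx -24.992$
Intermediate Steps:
$w{\left(T,I \right)} = \frac{53}{14}$ ($w{\left(T,I \right)} = 4 + \frac{\left(0 + 3\right) \frac{1}{-4 - 3}}{2} = 4 + \frac{3 \frac{1}{-7}}{2} = 4 + \frac{3 \left(- \frac{1}{7}\right)}{2} = 4 + \frac{1}{2} \left(- \frac{3}{7}\right) = 4 - \frac{3}{14} = \frac{53}{14}$)
$Q{\left(v \right)} = - \frac{57}{2}$ ($Q{\left(v \right)} = -2 + \left(\frac{53}{14} \left(-7\right) + 0\right) = -2 + \left(- \frac{53}{2} + 0\right) = -2 - \frac{53}{2} = - \frac{57}{2}$)
$x = \frac{178580}{50901}$ ($x = \frac{39}{-846} - \frac{23097}{-6498} = 39 \left(- \frac{1}{846}\right) - - \frac{7699}{2166} = - \frac{13}{282} + \frac{7699}{2166} = \frac{178580}{50901} \approx 3.5084$)
$x + Q{\left(160 \right)} = \frac{178580}{50901} - \frac{57}{2} = - \frac{2544197}{101802}$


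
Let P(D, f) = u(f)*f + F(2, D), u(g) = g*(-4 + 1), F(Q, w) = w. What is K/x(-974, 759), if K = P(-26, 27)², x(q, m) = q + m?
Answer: -4897369/215 ≈ -22778.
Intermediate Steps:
u(g) = -3*g (u(g) = g*(-3) = -3*g)
P(D, f) = D - 3*f² (P(D, f) = (-3*f)*f + D = -3*f² + D = D - 3*f²)
x(q, m) = m + q
K = 4897369 (K = (-26 - 3*27²)² = (-26 - 3*729)² = (-26 - 2187)² = (-2213)² = 4897369)
K/x(-974, 759) = 4897369/(759 - 974) = 4897369/(-215) = 4897369*(-1/215) = -4897369/215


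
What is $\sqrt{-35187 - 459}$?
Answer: $i \sqrt{35646} \approx 188.8 i$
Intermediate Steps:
$\sqrt{-35187 - 459} = \sqrt{-35646} = i \sqrt{35646}$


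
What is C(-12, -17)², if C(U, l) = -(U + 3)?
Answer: 81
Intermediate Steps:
C(U, l) = -3 - U (C(U, l) = -(3 + U) = -3 - U)
C(-12, -17)² = (-3 - 1*(-12))² = (-3 + 12)² = 9² = 81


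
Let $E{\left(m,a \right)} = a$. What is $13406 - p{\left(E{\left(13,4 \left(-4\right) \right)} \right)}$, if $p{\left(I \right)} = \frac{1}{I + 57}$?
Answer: $\frac{549645}{41} \approx 13406.0$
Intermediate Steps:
$p{\left(I \right)} = \frac{1}{57 + I}$
$13406 - p{\left(E{\left(13,4 \left(-4\right) \right)} \right)} = 13406 - \frac{1}{57 + 4 \left(-4\right)} = 13406 - \frac{1}{57 - 16} = 13406 - \frac{1}{41} = \frac{549645}{41}$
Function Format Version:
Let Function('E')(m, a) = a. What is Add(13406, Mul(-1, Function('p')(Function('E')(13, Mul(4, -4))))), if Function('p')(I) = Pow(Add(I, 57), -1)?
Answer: Rational(549645, 41) ≈ 13406.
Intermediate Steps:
Function('p')(I) = Pow(Add(57, I), -1)
Add(13406, Mul(-1, Function('p')(Function('E')(13, Mul(4, -4))))) = Add(13406, Mul(-1, Pow(Add(57, Mul(4, -4)), -1))) = Add(13406, Mul(-1, Pow(Add(57, -16), -1))) = Add(13406, Mul(-1, Pow(41, -1))) = Add(13406, Mul(-1, Rational(1, 41))) = Add(13406, Rational(-1, 41)) = Rational(549645, 41)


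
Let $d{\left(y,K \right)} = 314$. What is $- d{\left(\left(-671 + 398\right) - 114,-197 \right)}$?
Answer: $-314$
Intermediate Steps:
$- d{\left(\left(-671 + 398\right) - 114,-197 \right)} = \left(-1\right) 314 = -314$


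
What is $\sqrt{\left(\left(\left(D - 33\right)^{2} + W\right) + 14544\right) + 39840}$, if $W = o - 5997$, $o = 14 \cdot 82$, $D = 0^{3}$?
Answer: $8 \sqrt{791} \approx 225.0$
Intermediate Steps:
$D = 0$
$o = 1148$
$W = -4849$ ($W = 1148 - 5997 = -4849$)
$\sqrt{\left(\left(\left(D - 33\right)^{2} + W\right) + 14544\right) + 39840} = \sqrt{\left(\left(\left(0 - 33\right)^{2} - 4849\right) + 14544\right) + 39840} = \sqrt{\left(\left(\left(-33\right)^{2} - 4849\right) + 14544\right) + 39840} = \sqrt{\left(\left(1089 - 4849\right) + 14544\right) + 39840} = \sqrt{\left(-3760 + 14544\right) + 39840} = \sqrt{10784 + 39840} = \sqrt{50624} = 8 \sqrt{791}$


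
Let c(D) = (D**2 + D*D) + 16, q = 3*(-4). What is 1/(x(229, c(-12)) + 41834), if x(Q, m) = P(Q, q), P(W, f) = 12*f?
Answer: 1/41690 ≈ 2.3987e-5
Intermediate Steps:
q = -12
c(D) = 16 + 2*D**2 (c(D) = (D**2 + D**2) + 16 = 2*D**2 + 16 = 16 + 2*D**2)
x(Q, m) = -144 (x(Q, m) = 12*(-12) = -144)
1/(x(229, c(-12)) + 41834) = 1/(-144 + 41834) = 1/41690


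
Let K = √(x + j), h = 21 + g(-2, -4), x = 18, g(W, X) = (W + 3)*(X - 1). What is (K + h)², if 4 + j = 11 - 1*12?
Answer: (16 + √13)² ≈ 384.38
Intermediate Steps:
g(W, X) = (-1 + X)*(3 + W) (g(W, X) = (3 + W)*(-1 + X) = (-1 + X)*(3 + W))
h = 16 (h = 21 + (-3 - 1*(-2) + 3*(-4) - 2*(-4)) = 21 + (-3 + 2 - 12 + 8) = 21 - 5 = 16)
j = -5 (j = -4 + (11 - 1*12) = -4 + (11 - 12) = -4 - 1 = -5)
K = √13 (K = √(18 - 5) = √13 ≈ 3.6056)
(K + h)² = (√13 + 16)² = (16 + √13)²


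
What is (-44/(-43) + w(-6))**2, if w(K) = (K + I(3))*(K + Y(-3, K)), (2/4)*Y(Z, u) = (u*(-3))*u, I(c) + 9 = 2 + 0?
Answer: 15411236164/1849 ≈ 8.3349e+6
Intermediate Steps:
I(c) = -7 (I(c) = -9 + (2 + 0) = -9 + 2 = -7)
Y(Z, u) = -6*u**2 (Y(Z, u) = 2*((u*(-3))*u) = 2*((-3*u)*u) = 2*(-3*u**2) = -6*u**2)
w(K) = (-7 + K)*(K - 6*K**2) (w(K) = (K - 7)*(K - 6*K**2) = (-7 + K)*(K - 6*K**2))
(-44/(-43) + w(-6))**2 = (-44/(-43) - 6*(-7 - 6*(-6)**2 + 43*(-6)))**2 = (-44*(-1/43) - 6*(-7 - 6*36 - 258))**2 = (44/43 - 6*(-7 - 216 - 258))**2 = (44/43 - 6*(-481))**2 = (44/43 + 2886)**2 = (124142/43)**2 = 15411236164/1849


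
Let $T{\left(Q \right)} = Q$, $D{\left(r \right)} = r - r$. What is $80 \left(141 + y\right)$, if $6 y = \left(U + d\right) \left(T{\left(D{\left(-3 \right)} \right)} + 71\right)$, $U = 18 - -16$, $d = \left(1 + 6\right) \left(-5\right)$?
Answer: $\frac{31000}{3} \approx 10333.0$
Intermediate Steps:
$D{\left(r \right)} = 0$
$d = -35$ ($d = 7 \left(-5\right) = -35$)
$U = 34$ ($U = 18 + 16 = 34$)
$y = - \frac{71}{6}$ ($y = \frac{\left(34 - 35\right) \left(0 + 71\right)}{6} = \frac{\left(-1\right) 71}{6} = \frac{1}{6} \left(-71\right) = - \frac{71}{6} \approx -11.833$)
$80 \left(141 + y\right) = 80 \left(141 - \frac{71}{6}\right) = 80 \cdot \frac{775}{6} = \frac{31000}{3}$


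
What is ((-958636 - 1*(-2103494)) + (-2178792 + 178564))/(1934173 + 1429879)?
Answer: -427685/1682026 ≈ -0.25427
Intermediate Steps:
((-958636 - 1*(-2103494)) + (-2178792 + 178564))/(1934173 + 1429879) = ((-958636 + 2103494) - 2000228)/3364052 = (1144858 - 2000228)*(1/3364052) = -855370*1/3364052 = -427685/1682026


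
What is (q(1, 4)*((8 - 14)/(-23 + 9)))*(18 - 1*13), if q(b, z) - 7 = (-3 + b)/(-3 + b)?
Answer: 120/7 ≈ 17.143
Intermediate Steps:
q(b, z) = 8 (q(b, z) = 7 + (-3 + b)/(-3 + b) = 7 + 1 = 8)
(q(1, 4)*((8 - 14)/(-23 + 9)))*(18 - 1*13) = (8*((8 - 14)/(-23 + 9)))*(18 - 1*13) = (8*(-6/(-14)))*(18 - 13) = (8*(-6*(-1/14)))*5 = (8*(3/7))*5 = (24/7)*5 = 120/7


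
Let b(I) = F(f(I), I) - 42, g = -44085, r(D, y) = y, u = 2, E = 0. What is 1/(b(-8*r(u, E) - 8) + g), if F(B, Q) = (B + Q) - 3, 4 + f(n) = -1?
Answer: -1/44143 ≈ -2.2654e-5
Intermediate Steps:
f(n) = -5 (f(n) = -4 - 1 = -5)
F(B, Q) = -3 + B + Q
b(I) = -50 + I (b(I) = (-3 - 5 + I) - 42 = (-8 + I) - 42 = -50 + I)
1/(b(-8*r(u, E) - 8) + g) = 1/((-50 + (-8*0 - 8)) - 44085) = 1/((-50 + (0 - 8)) - 44085) = 1/((-50 - 8) - 44085) = 1/(-58 - 44085) = 1/(-44143) = -1/44143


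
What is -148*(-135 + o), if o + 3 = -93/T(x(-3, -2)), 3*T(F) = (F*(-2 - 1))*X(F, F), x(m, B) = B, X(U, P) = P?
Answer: 16983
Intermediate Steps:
T(F) = -F² (T(F) = ((F*(-2 - 1))*F)/3 = ((F*(-3))*F)/3 = ((-3*F)*F)/3 = (-3*F²)/3 = -F²)
o = 81/4 (o = -3 - 93/((-1*(-2)²)) = -3 - 93/((-1*4)) = -3 - 93/(-4) = -3 - 93*(-¼) = -3 + 93/4 = 81/4 ≈ 20.250)
-148*(-135 + o) = -148*(-135 + 81/4) = -148*(-459/4) = 16983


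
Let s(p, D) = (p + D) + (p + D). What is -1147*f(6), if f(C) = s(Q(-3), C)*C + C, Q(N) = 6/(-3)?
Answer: -61938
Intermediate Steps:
Q(N) = -2 (Q(N) = 6*(-⅓) = -2)
s(p, D) = 2*D + 2*p (s(p, D) = (D + p) + (D + p) = 2*D + 2*p)
f(C) = C + C*(-4 + 2*C) (f(C) = (2*C + 2*(-2))*C + C = (2*C - 4)*C + C = (-4 + 2*C)*C + C = C*(-4 + 2*C) + C = C + C*(-4 + 2*C))
-1147*f(6) = -6882*(-3 + 2*6) = -6882*(-3 + 12) = -6882*9 = -1147*54 = -61938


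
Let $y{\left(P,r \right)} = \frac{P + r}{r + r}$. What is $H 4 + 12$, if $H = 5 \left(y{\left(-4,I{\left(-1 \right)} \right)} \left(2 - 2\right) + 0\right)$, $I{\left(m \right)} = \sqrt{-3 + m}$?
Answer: $12$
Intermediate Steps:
$y{\left(P,r \right)} = \frac{P + r}{2 r}$
$H = 0$ ($H = 5 \left(\frac{-4 + \sqrt{-3 - 1}}{2 \sqrt{-3 - 1}} \left(2 - 2\right) + 0\right) = 5 \left(\frac{-4 + \sqrt{-4}}{2 \sqrt{-4}} \cdot 0 + 0\right) = 5 \left(\frac{-4 + 2 i}{2 \cdot 2 i} 0 + 0\right) = 5 \left(\frac{- \frac{i}{2} \left(-4 + 2 i\right)}{2} \cdot 0 + 0\right) = 5 \left(- \frac{i \left(-4 + 2 i\right)}{4} \cdot 0 + 0\right) = 5 \left(0 + 0\right) = 5 \cdot 0 = 0$)
$H 4 + 12 = 0 \cdot 4 + 12 = 0 + 12 = 12$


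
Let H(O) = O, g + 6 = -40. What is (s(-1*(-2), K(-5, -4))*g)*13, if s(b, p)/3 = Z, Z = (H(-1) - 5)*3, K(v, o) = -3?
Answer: 32292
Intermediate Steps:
g = -46 (g = -6 - 40 = -46)
Z = -18 (Z = (-1 - 5)*3 = -6*3 = -18)
s(b, p) = -54 (s(b, p) = 3*(-18) = -54)
(s(-1*(-2), K(-5, -4))*g)*13 = -54*(-46)*13 = 2484*13 = 32292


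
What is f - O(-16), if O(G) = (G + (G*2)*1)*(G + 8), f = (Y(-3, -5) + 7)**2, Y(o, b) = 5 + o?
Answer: -303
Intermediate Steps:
f = 81 (f = ((5 - 3) + 7)**2 = (2 + 7)**2 = 9**2 = 81)
O(G) = 3*G*(8 + G) (O(G) = (G + (2*G)*1)*(8 + G) = (G + 2*G)*(8 + G) = (3*G)*(8 + G) = 3*G*(8 + G))
f - O(-16) = 81 - 3*(-16)*(8 - 16) = 81 - 3*(-16)*(-8) = 81 - 1*384 = 81 - 384 = -303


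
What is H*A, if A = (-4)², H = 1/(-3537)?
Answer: -16/3537 ≈ -0.0045236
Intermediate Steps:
H = -1/3537 ≈ -0.00028273
A = 16
H*A = -1/3537*16 = -16/3537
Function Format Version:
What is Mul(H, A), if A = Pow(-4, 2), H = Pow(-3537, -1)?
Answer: Rational(-16, 3537) ≈ -0.0045236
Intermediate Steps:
H = Rational(-1, 3537) ≈ -0.00028273
A = 16
Mul(H, A) = Mul(Rational(-1, 3537), 16) = Rational(-16, 3537)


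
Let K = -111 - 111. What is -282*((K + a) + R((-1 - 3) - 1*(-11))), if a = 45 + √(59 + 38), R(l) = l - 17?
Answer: 52734 - 282*√97 ≈ 49957.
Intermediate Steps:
R(l) = -17 + l
K = -222
a = 45 + √97 ≈ 54.849
-282*((K + a) + R((-1 - 3) - 1*(-11))) = -282*((-222 + (45 + √97)) + (-17 + ((-1 - 3) - 1*(-11)))) = -282*((-177 + √97) + (-17 + (-4 + 11))) = -282*((-177 + √97) + (-17 + 7)) = -282*((-177 + √97) - 10) = -282*(-187 + √97) = 52734 - 282*√97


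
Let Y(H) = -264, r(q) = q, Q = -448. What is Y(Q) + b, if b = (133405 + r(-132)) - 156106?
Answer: -23097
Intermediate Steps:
b = -22833 (b = (133405 - 132) - 156106 = 133273 - 156106 = -22833)
Y(Q) + b = -264 - 22833 = -23097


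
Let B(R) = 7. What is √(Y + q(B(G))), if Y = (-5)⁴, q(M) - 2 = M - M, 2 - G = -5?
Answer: √627 ≈ 25.040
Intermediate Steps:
G = 7 (G = 2 - 1*(-5) = 2 + 5 = 7)
q(M) = 2 (q(M) = 2 + (M - M) = 2 + 0 = 2)
Y = 625
√(Y + q(B(G))) = √(625 + 2) = √627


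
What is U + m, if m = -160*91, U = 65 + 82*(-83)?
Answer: -21301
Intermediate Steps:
U = -6741 (U = 65 - 6806 = -6741)
m = -14560
U + m = -6741 - 14560 = -21301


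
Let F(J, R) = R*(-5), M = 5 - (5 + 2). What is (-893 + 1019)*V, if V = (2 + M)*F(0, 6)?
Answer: 0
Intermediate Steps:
M = -2 (M = 5 - 1*7 = 5 - 7 = -2)
F(J, R) = -5*R
V = 0 (V = (2 - 2)*(-5*6) = 0*(-30) = 0)
(-893 + 1019)*V = (-893 + 1019)*0 = 126*0 = 0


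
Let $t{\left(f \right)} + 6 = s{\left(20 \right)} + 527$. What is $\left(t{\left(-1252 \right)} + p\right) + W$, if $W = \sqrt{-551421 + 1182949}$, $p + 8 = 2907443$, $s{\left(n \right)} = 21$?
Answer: $2907977 + 2 \sqrt{157882} \approx 2.9088 \cdot 10^{6}$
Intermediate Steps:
$p = 2907435$ ($p = -8 + 2907443 = 2907435$)
$t{\left(f \right)} = 542$ ($t{\left(f \right)} = -6 + \left(21 + 527\right) = -6 + 548 = 542$)
$W = 2 \sqrt{157882}$ ($W = \sqrt{631528} = 2 \sqrt{157882} \approx 794.69$)
$\left(t{\left(-1252 \right)} + p\right) + W = \left(542 + 2907435\right) + 2 \sqrt{157882} = 2907977 + 2 \sqrt{157882}$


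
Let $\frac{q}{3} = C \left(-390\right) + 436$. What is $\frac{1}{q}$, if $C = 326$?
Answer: $- \frac{1}{380112} \approx -2.6308 \cdot 10^{-6}$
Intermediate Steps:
$q = -380112$ ($q = 3 \left(326 \left(-390\right) + 436\right) = 3 \left(-127140 + 436\right) = 3 \left(-126704\right) = -380112$)
$\frac{1}{q} = \frac{1}{-380112} = - \frac{1}{380112}$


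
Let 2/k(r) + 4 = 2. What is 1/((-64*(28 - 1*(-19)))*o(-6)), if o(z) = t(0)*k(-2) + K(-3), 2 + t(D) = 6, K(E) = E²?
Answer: -1/15040 ≈ -6.6489e-5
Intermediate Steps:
t(D) = 4 (t(D) = -2 + 6 = 4)
k(r) = -1 (k(r) = 2/(-4 + 2) = 2/(-2) = 2*(-½) = -1)
o(z) = 5 (o(z) = 4*(-1) + (-3)² = -4 + 9 = 5)
1/((-64*(28 - 1*(-19)))*o(-6)) = 1/(-64*(28 - 1*(-19))*5) = 1/(-64*(28 + 19)*5) = 1/(-64*47*5) = 1/(-3008*5) = 1/(-15040) = -1/15040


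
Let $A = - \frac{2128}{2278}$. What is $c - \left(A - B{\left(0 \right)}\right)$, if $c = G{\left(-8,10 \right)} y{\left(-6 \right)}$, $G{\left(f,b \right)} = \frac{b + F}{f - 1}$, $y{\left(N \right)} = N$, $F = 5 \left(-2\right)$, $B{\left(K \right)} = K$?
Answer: $\frac{1064}{1139} \approx 0.93415$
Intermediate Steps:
$A = - \frac{1064}{1139}$ ($A = \left(-2128\right) \frac{1}{2278} = - \frac{1064}{1139} \approx -0.93415$)
$F = -10$
$G{\left(f,b \right)} = \frac{-10 + b}{-1 + f}$ ($G{\left(f,b \right)} = \frac{b - 10}{f - 1} = \frac{-10 + b}{-1 + f}$)
$c = 0$ ($c = \frac{-10 + 10}{-1 - 8} \left(-6\right) = \frac{1}{-9} \cdot 0 \left(-6\right) = \left(- \frac{1}{9}\right) 0 \left(-6\right) = 0 \left(-6\right) = 0$)
$c - \left(A - B{\left(0 \right)}\right) = 0 - \left(- \frac{1064}{1139} - 0\right) = 0 - \left(- \frac{1064}{1139} + 0\right) = 0 - - \frac{1064}{1139} = 0 + \frac{1064}{1139} = \frac{1064}{1139}$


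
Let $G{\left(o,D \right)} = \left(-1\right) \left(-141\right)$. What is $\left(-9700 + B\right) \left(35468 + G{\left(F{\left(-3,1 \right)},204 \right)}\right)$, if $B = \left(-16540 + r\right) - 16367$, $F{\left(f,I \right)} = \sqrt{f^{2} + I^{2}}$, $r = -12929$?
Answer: $-1977581424$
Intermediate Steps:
$F{\left(f,I \right)} = \sqrt{I^{2} + f^{2}}$
$G{\left(o,D \right)} = 141$
$B = -45836$ ($B = \left(-16540 - 12929\right) - 16367 = -29469 - 16367 = -45836$)
$\left(-9700 + B\right) \left(35468 + G{\left(F{\left(-3,1 \right)},204 \right)}\right) = \left(-9700 - 45836\right) \left(35468 + 141\right) = \left(-55536\right) 35609 = -1977581424$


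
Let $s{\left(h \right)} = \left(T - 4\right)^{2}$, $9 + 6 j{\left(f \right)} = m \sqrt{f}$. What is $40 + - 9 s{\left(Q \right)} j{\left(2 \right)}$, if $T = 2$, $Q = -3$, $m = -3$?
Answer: $94 + 18 \sqrt{2} \approx 119.46$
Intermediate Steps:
$j{\left(f \right)} = - \frac{3}{2} - \frac{\sqrt{f}}{2}$ ($j{\left(f \right)} = - \frac{3}{2} + \frac{\left(-3\right) \sqrt{f}}{6} = - \frac{3}{2} - \frac{\sqrt{f}}{2}$)
$s{\left(h \right)} = 4$ ($s{\left(h \right)} = \left(2 - 4\right)^{2} = \left(-2\right)^{2} = 4$)
$40 + - 9 s{\left(Q \right)} j{\left(2 \right)} = 40 + \left(-9\right) 4 \left(- \frac{3}{2} - \frac{\sqrt{2}}{2}\right) = 40 - 36 \left(- \frac{3}{2} - \frac{\sqrt{2}}{2}\right) = 40 + \left(54 + 18 \sqrt{2}\right) = 94 + 18 \sqrt{2}$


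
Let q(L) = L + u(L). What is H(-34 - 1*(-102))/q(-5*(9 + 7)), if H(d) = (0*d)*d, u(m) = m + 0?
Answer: 0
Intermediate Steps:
u(m) = m
q(L) = 2*L (q(L) = L + L = 2*L)
H(d) = 0 (H(d) = 0*d = 0)
H(-34 - 1*(-102))/q(-5*(9 + 7)) = 0/((2*(-5*(9 + 7)))) = 0/((2*(-5*16))) = 0/((2*(-80))) = 0/(-160) = 0*(-1/160) = 0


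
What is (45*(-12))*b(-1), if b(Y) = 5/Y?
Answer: 2700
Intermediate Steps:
(45*(-12))*b(-1) = (45*(-12))*(5/(-1)) = -2700*(-1) = -540*(-5) = 2700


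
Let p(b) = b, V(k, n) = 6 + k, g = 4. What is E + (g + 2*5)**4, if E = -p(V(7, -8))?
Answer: 38403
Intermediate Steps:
E = -13 (E = -(6 + 7) = -1*13 = -13)
E + (g + 2*5)**4 = -13 + (4 + 2*5)**4 = -13 + (4 + 10)**4 = -13 + 14**4 = -13 + 38416 = 38403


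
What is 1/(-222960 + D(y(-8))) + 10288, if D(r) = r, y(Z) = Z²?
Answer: 2293154047/222896 ≈ 10288.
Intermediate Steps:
1/(-222960 + D(y(-8))) + 10288 = 1/(-222960 + (-8)²) + 10288 = 1/(-222960 + 64) + 10288 = 1/(-222896) + 10288 = -1/222896 + 10288 = 2293154047/222896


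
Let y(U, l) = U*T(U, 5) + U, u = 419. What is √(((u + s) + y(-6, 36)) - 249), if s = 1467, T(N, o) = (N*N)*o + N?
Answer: √587 ≈ 24.228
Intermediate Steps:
T(N, o) = N + o*N² (T(N, o) = N²*o + N = o*N² + N = N + o*N²)
y(U, l) = U + U²*(1 + 5*U) (y(U, l) = U*(U*(1 + U*5)) + U = U*(U*(1 + 5*U)) + U = U²*(1 + 5*U) + U = U + U²*(1 + 5*U))
√(((u + s) + y(-6, 36)) - 249) = √(((419 + 1467) - 6*(1 - 6*(1 + 5*(-6)))) - 249) = √((1886 - 6*(1 - 6*(1 - 30))) - 249) = √((1886 - 6*(1 - 6*(-29))) - 249) = √((1886 - 6*(1 + 174)) - 249) = √((1886 - 6*175) - 249) = √((1886 - 1050) - 249) = √(836 - 249) = √587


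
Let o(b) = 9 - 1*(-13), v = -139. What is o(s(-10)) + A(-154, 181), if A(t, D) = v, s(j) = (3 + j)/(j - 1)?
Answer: -117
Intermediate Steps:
s(j) = (3 + j)/(-1 + j)
A(t, D) = -139
o(b) = 22 (o(b) = 9 + 13 = 22)
o(s(-10)) + A(-154, 181) = 22 - 139 = -117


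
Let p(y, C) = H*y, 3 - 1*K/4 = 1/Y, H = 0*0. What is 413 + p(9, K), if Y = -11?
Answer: 413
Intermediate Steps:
H = 0
K = 136/11 (K = 12 - 4/(-11) = 12 - 4*(-1/11) = 12 + 4/11 = 136/11 ≈ 12.364)
p(y, C) = 0 (p(y, C) = 0*y = 0)
413 + p(9, K) = 413 + 0 = 413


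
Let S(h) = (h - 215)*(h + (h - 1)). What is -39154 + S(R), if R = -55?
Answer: -9184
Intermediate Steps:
S(h) = (-1 + 2*h)*(-215 + h) (S(h) = (-215 + h)*(h + (-1 + h)) = (-215 + h)*(-1 + 2*h) = (-1 + 2*h)*(-215 + h))
-39154 + S(R) = -39154 + (215 - 431*(-55) + 2*(-55)²) = -39154 + (215 + 23705 + 2*3025) = -39154 + (215 + 23705 + 6050) = -39154 + 29970 = -9184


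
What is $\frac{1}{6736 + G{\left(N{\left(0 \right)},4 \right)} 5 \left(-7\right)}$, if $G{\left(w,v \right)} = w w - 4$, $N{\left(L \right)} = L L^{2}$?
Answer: $\frac{1}{6876} \approx 0.00014543$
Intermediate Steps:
$N{\left(L \right)} = L^{3}$
$G{\left(w,v \right)} = -4 + w^{2}$ ($G{\left(w,v \right)} = w^{2} - 4 = -4 + w^{2}$)
$\frac{1}{6736 + G{\left(N{\left(0 \right)},4 \right)} 5 \left(-7\right)} = \frac{1}{6736 + \left(-4 + \left(0^{3}\right)^{2}\right) 5 \left(-7\right)} = \frac{1}{6736 + \left(-4 + 0^{2}\right) 5 \left(-7\right)} = \frac{1}{6736 + \left(-4 + 0\right) 5 \left(-7\right)} = \frac{1}{6736 + \left(-4\right) 5 \left(-7\right)} = \frac{1}{6736 - -140} = \frac{1}{6736 + 140} = \frac{1}{6876}$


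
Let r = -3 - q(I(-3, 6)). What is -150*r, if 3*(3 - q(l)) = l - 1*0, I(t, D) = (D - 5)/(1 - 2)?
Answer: 950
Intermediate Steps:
I(t, D) = 5 - D (I(t, D) = (-5 + D)/(-1) = (-5 + D)*(-1) = 5 - D)
q(l) = 3 - l/3 (q(l) = 3 - (l - 1*0)/3 = 3 - (l + 0)/3 = 3 - l/3)
r = -19/3 (r = -3 - (3 - (5 - 1*6)/3) = -3 - (3 - (5 - 6)/3) = -3 - (3 - ⅓*(-1)) = -3 - (3 + ⅓) = -3 - 1*10/3 = -3 - 10/3 = -19/3 ≈ -6.3333)
-150*r = -150*(-19/3) = 950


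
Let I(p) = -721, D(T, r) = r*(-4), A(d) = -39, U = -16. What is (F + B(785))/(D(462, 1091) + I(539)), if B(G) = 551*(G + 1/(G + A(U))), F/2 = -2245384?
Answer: 336382363/421490 ≈ 798.08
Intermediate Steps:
D(T, r) = -4*r
F = -4490768 (F = 2*(-2245384) = -4490768)
B(G) = 551*G + 551/(-39 + G) (B(G) = 551*(G + 1/(G - 39)) = 551*(G + 1/(-39 + G)) = 551*G + 551/(-39 + G))
(F + B(785))/(D(462, 1091) + I(539)) = (-4490768 + 551*(1 + 785**2 - 39*785)/(-39 + 785))/(-4*1091 - 721) = (-4490768 + 551*(1 + 616225 - 30615)/746)/(-4364 - 721) = (-4490768 + 551*(1/746)*585611)/(-5085) = (-4490768 + 322671661/746)*(-1/5085) = -3027441267/746*(-1/5085) = 336382363/421490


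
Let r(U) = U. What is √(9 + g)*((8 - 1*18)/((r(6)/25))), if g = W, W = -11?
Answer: -125*I*√2/3 ≈ -58.926*I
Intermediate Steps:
g = -11
√(9 + g)*((8 - 1*18)/((r(6)/25))) = √(9 - 11)*((8 - 1*18)/((6/25))) = √(-2)*((8 - 18)/((6*(1/25)))) = (I*√2)*(-10/6/25) = (I*√2)*(-10*25/6) = (I*√2)*(-125/3) = -125*I*√2/3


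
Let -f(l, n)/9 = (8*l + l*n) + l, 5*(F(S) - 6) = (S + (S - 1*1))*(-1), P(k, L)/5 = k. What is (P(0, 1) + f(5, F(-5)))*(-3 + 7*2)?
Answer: -8514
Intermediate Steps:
P(k, L) = 5*k
F(S) = 31/5 - 2*S/5 (F(S) = 6 + ((S + (S - 1*1))*(-1))/5 = 6 + ((S + (S - 1))*(-1))/5 = 6 + ((S + (-1 + S))*(-1))/5 = 6 + ((-1 + 2*S)*(-1))/5 = 6 + (1 - 2*S)/5 = 6 + (1/5 - 2*S/5) = 31/5 - 2*S/5)
f(l, n) = -81*l - 9*l*n (f(l, n) = -9*((8*l + l*n) + l) = -9*(9*l + l*n) = -81*l - 9*l*n)
(P(0, 1) + f(5, F(-5)))*(-3 + 7*2) = (5*0 - 9*5*(9 + (31/5 - 2/5*(-5))))*(-3 + 7*2) = (0 - 9*5*(9 + (31/5 + 2)))*(-3 + 14) = (0 - 9*5*(9 + 41/5))*11 = (0 - 9*5*86/5)*11 = (0 - 774)*11 = -774*11 = -8514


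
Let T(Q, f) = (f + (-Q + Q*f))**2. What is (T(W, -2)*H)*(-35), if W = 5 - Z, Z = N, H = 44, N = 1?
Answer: -301840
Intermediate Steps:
Z = 1
W = 4 (W = 5 - 1*1 = 5 - 1 = 4)
T(Q, f) = (f - Q + Q*f)**2
(T(W, -2)*H)*(-35) = ((-2 - 1*4 + 4*(-2))**2*44)*(-35) = ((-2 - 4 - 8)**2*44)*(-35) = ((-14)**2*44)*(-35) = (196*44)*(-35) = 8624*(-35) = -301840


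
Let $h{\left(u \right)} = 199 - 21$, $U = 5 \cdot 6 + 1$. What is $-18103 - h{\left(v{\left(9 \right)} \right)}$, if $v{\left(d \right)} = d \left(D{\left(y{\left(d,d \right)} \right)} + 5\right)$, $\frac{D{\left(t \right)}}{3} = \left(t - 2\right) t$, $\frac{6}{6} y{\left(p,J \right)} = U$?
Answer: $-18281$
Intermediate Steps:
$U = 31$ ($U = 30 + 1 = 31$)
$y{\left(p,J \right)} = 31$
$D{\left(t \right)} = 3 t \left(-2 + t\right)$ ($D{\left(t \right)} = 3 \left(t - 2\right) t = 3 \left(-2 + t\right) t = 3 t \left(-2 + t\right)$)
$v{\left(d \right)} = 2702 d$ ($v{\left(d \right)} = d \left(3 \cdot 31 \left(-2 + 31\right) + 5\right) = d \left(3 \cdot 31 \cdot 29 + 5\right) = d \left(2697 + 5\right) = d 2702 = 2702 d$)
$h{\left(u \right)} = 178$
$-18103 - h{\left(v{\left(9 \right)} \right)} = -18103 - 178 = -18281$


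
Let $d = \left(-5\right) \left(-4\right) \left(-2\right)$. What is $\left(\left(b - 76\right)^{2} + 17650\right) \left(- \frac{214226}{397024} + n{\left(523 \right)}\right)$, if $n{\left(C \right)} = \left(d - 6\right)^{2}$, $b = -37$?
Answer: $\frac{672330790679}{10448} \approx 6.435 \cdot 10^{7}$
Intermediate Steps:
$d = -40$ ($d = 20 \left(-2\right) = -40$)
$n{\left(C \right)} = 2116$ ($n{\left(C \right)} = \left(-40 - 6\right)^{2} = \left(-46\right)^{2} = 2116$)
$\left(\left(b - 76\right)^{2} + 17650\right) \left(- \frac{214226}{397024} + n{\left(523 \right)}\right) = \left(\left(-37 - 76\right)^{2} + 17650\right) \left(- \frac{214226}{397024} + 2116\right) = \left(\left(-113\right)^{2} + 17650\right) \left(\left(-214226\right) \frac{1}{397024} + 2116\right) = \left(12769 + 17650\right) \left(- \frac{107113}{198512} + 2116\right) = 30419 \cdot \frac{419944279}{198512} = \frac{672330790679}{10448}$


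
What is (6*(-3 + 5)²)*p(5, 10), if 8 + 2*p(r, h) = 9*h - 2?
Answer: 960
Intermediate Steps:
p(r, h) = -5 + 9*h/2 (p(r, h) = -4 + (9*h - 2)/2 = -4 + (-2 + 9*h)/2 = -4 + (-1 + 9*h/2) = -5 + 9*h/2)
(6*(-3 + 5)²)*p(5, 10) = (6*(-3 + 5)²)*(-5 + (9/2)*10) = (6*2²)*(-5 + 45) = (6*4)*40 = 24*40 = 960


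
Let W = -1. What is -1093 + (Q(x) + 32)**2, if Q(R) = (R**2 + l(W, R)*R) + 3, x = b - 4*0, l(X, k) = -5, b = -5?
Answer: 6132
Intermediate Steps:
x = -5 (x = -5 - 4*0 = -5 + 0 = -5)
Q(R) = 3 + R**2 - 5*R (Q(R) = (R**2 - 5*R) + 3 = 3 + R**2 - 5*R)
-1093 + (Q(x) + 32)**2 = -1093 + ((3 + (-5)**2 - 5*(-5)) + 32)**2 = -1093 + ((3 + 25 + 25) + 32)**2 = -1093 + (53 + 32)**2 = -1093 + 85**2 = -1093 + 7225 = 6132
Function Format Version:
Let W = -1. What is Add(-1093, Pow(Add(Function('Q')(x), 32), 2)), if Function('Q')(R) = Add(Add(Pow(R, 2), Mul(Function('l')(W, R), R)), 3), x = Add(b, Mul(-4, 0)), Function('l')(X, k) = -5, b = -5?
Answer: 6132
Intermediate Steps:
x = -5 (x = Add(-5, Mul(-4, 0)) = Add(-5, 0) = -5)
Function('Q')(R) = Add(3, Pow(R, 2), Mul(-5, R)) (Function('Q')(R) = Add(Add(Pow(R, 2), Mul(-5, R)), 3) = Add(3, Pow(R, 2), Mul(-5, R)))
Add(-1093, Pow(Add(Function('Q')(x), 32), 2)) = Add(-1093, Pow(Add(Add(3, Pow(-5, 2), Mul(-5, -5)), 32), 2)) = Add(-1093, Pow(Add(Add(3, 25, 25), 32), 2)) = Add(-1093, Pow(Add(53, 32), 2)) = Add(-1093, Pow(85, 2)) = Add(-1093, 7225) = 6132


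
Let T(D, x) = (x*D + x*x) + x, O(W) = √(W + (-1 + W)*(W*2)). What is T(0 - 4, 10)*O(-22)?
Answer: 210*√110 ≈ 2202.5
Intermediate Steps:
O(W) = √(W + 2*W*(-1 + W)) (O(W) = √(W + (-1 + W)*(2*W)) = √(W + 2*W*(-1 + W)))
T(D, x) = x + x² + D*x (T(D, x) = (D*x + x²) + x = (x² + D*x) + x = x + x² + D*x)
T(0 - 4, 10)*O(-22) = (10*(1 + (0 - 4) + 10))*√(-22*(-1 + 2*(-22))) = (10*(1 - 4 + 10))*√(-22*(-1 - 44)) = (10*7)*√(-22*(-45)) = 70*√990 = 70*(3*√110) = 210*√110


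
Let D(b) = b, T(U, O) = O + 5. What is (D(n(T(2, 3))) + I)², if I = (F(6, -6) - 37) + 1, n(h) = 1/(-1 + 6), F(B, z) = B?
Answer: 22201/25 ≈ 888.04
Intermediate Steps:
T(U, O) = 5 + O
n(h) = ⅕ (n(h) = 1/5 = ⅕)
I = -30 (I = (6 - 37) + 1 = -31 + 1 = -30)
(D(n(T(2, 3))) + I)² = (⅕ - 30)² = (-149/5)² = 22201/25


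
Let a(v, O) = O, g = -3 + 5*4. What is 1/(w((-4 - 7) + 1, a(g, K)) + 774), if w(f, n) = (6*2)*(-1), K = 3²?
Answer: 1/762 ≈ 0.0013123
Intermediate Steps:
g = 17 (g = -3 + 20 = 17)
K = 9
w(f, n) = -12 (w(f, n) = 12*(-1) = -12)
1/(w((-4 - 7) + 1, a(g, K)) + 774) = 1/(-12 + 774) = 1/762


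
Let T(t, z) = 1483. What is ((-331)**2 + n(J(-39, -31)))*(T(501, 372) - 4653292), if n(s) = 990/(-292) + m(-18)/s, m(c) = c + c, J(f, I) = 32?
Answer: -297627331155483/584 ≈ -5.0964e+11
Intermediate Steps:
m(c) = 2*c
n(s) = -495/146 - 36/s (n(s) = 990/(-292) + (2*(-18))/s = 990*(-1/292) - 36/s = -495/146 - 36/s)
((-331)**2 + n(J(-39, -31)))*(T(501, 372) - 4653292) = ((-331)**2 + (-495/146 - 36/32))*(1483 - 4653292) = (109561 + (-495/146 - 36*1/32))*(-4651809) = (109561 + (-495/146 - 9/8))*(-4651809) = (109561 - 2637/584)*(-4651809) = (63980987/584)*(-4651809) = -297627331155483/584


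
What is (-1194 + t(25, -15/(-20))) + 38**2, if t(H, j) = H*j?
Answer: 1075/4 ≈ 268.75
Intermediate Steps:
(-1194 + t(25, -15/(-20))) + 38**2 = (-1194 + 25*(-15/(-20))) + 38**2 = (-1194 + 25*(-15*(-1/20))) + 1444 = (-1194 + 25*(3/4)) + 1444 = (-1194 + 75/4) + 1444 = -4701/4 + 1444 = 1075/4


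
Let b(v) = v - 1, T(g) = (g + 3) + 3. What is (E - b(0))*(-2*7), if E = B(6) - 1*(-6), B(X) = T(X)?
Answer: -266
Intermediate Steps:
T(g) = 6 + g (T(g) = (3 + g) + 3 = 6 + g)
b(v) = -1 + v
B(X) = 6 + X
E = 18 (E = (6 + 6) - 1*(-6) = 12 + 6 = 18)
(E - b(0))*(-2*7) = (18 - (-1 + 0))*(-2*7) = (18 - 1*(-1))*(-14) = (18 + 1)*(-14) = 19*(-14) = -266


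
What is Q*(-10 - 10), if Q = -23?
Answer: 460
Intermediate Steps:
Q*(-10 - 10) = -23*(-10 - 10) = -23*(-20) = 460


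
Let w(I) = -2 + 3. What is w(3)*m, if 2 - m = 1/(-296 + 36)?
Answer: 521/260 ≈ 2.0038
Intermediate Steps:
w(I) = 1
m = 521/260 (m = 2 - 1/(-296 + 36) = 2 - 1/(-260) = 2 - 1*(-1/260) = 2 + 1/260 = 521/260 ≈ 2.0038)
w(3)*m = 1*(521/260) = 521/260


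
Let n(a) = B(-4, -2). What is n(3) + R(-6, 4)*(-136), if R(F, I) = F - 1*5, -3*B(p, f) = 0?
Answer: 1496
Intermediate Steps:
B(p, f) = 0 (B(p, f) = -⅓*0 = 0)
R(F, I) = -5 + F (R(F, I) = F - 5 = -5 + F)
n(a) = 0
n(3) + R(-6, 4)*(-136) = 0 + (-5 - 6)*(-136) = 0 - 11*(-136) = 0 + 1496 = 1496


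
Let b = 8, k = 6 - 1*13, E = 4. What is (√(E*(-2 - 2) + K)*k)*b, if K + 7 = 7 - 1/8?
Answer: -14*I*√258 ≈ -224.87*I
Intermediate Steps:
k = -7 (k = 6 - 13 = -7)
K = -⅛ (K = -7 + (7 - 1/8) = -7 + (7 - 1*⅛) = -7 + (7 - ⅛) = -7 + 55/8 = -⅛ ≈ -0.12500)
(√(E*(-2 - 2) + K)*k)*b = (√(4*(-2 - 2) - ⅛)*(-7))*8 = (√(4*(-4) - ⅛)*(-7))*8 = (√(-16 - ⅛)*(-7))*8 = (√(-129/8)*(-7))*8 = ((I*√258/4)*(-7))*8 = -7*I*√258/4*8 = -14*I*√258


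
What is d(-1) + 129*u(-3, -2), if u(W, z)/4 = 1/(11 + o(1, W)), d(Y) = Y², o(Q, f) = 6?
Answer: 533/17 ≈ 31.353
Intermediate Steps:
u(W, z) = 4/17 (u(W, z) = 4/(11 + 6) = 4/17)
d(-1) + 129*u(-3, -2) = (-1)² + 129*(4/17) = 1 + 516/17 = 533/17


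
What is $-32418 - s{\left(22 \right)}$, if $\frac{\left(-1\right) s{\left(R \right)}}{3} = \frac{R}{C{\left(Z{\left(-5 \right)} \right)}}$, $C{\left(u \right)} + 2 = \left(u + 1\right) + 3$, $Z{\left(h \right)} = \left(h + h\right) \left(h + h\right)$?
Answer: $- \frac{551095}{17} \approx -32417.0$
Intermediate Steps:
$Z{\left(h \right)} = 4 h^{2}$ ($Z{\left(h \right)} = 2 h 2 h = 4 h^{2}$)
$C{\left(u \right)} = 2 + u$ ($C{\left(u \right)} = -2 + \left(\left(u + 1\right) + 3\right) = -2 + \left(\left(1 + u\right) + 3\right) = -2 + \left(4 + u\right) = 2 + u$)
$s{\left(R \right)} = - \frac{R}{34}$ ($s{\left(R \right)} = - 3 \frac{R}{2 + 4 \left(-5\right)^{2}} = - 3 \frac{R}{2 + 4 \cdot 25} = - 3 \frac{R}{2 + 100} = - 3 \frac{R}{102} = - \frac{R}{34}$)
$-32418 - s{\left(22 \right)} = -32418 - \left(- \frac{1}{34}\right) 22 = -32418 - - \frac{11}{17} = -32418 + \frac{11}{17} = - \frac{551095}{17}$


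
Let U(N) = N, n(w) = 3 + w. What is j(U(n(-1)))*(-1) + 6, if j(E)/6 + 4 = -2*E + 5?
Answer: 24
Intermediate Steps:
j(E) = 6 - 12*E (j(E) = -24 + 6*(-2*E + 5) = -24 + 6*(5 - 2*E) = -24 + (30 - 12*E) = 6 - 12*E)
j(U(n(-1)))*(-1) + 6 = (6 - 12*(3 - 1))*(-1) + 6 = (6 - 12*2)*(-1) + 6 = (6 - 24)*(-1) + 6 = -18*(-1) + 6 = 18 + 6 = 24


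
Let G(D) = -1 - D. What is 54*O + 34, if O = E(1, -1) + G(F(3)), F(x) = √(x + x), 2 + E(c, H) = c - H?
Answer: -20 - 54*√6 ≈ -152.27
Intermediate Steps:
E(c, H) = -2 + c - H (E(c, H) = -2 + (c - H) = -2 + c - H)
F(x) = √2*√x (F(x) = √(2*x) = √2*√x)
O = -1 - √6 (O = (-2 + 1 - 1*(-1)) + (-1 - √2*√3) = (-2 + 1 + 1) + (-1 - √6) = 0 + (-1 - √6) = -1 - √6 ≈ -3.4495)
54*O + 34 = 54*(-1 - √6) + 34 = (-54 - 54*√6) + 34 = -20 - 54*√6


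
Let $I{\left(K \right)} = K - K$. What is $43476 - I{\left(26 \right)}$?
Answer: $43476$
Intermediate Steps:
$I{\left(K \right)} = 0$
$43476 - I{\left(26 \right)} = 43476 - 0 = 43476 + 0 = 43476$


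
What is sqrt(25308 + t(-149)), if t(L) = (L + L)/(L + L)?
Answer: sqrt(25309) ≈ 159.09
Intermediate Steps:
t(L) = 1 (t(L) = (2*L)/((2*L)) = (2*L)*(1/(2*L)) = 1)
sqrt(25308 + t(-149)) = sqrt(25308 + 1) = sqrt(25309)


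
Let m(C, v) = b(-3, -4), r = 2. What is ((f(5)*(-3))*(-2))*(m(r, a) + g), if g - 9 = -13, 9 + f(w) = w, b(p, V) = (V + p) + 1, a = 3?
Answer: 240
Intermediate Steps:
b(p, V) = 1 + V + p
f(w) = -9 + w
m(C, v) = -6 (m(C, v) = 1 - 4 - 3 = -6)
g = -4 (g = 9 - 13 = -4)
((f(5)*(-3))*(-2))*(m(r, a) + g) = (((-9 + 5)*(-3))*(-2))*(-6 - 4) = (-4*(-3)*(-2))*(-10) = (12*(-2))*(-10) = -24*(-10) = 240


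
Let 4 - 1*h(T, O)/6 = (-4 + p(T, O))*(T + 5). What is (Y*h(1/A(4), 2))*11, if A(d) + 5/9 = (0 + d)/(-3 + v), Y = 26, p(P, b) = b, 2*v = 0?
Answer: 377520/17 ≈ 22207.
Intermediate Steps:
v = 0 (v = (½)*0 = 0)
A(d) = -5/9 - d/3 (A(d) = -5/9 + (0 + d)/(-3 + 0) = -5/9 + d/(-3) = -5/9 + d*(-⅓) = -5/9 - d/3)
h(T, O) = 24 - 6*(-4 + O)*(5 + T) (h(T, O) = 24 - 6*(-4 + O)*(T + 5) = 24 - 6*(-4 + O)*(5 + T))
(Y*h(1/A(4), 2))*11 = (26*(144 - 30*2 + 24/(-5/9 - ⅓*4) - 6*2/(-5/9 - ⅓*4)))*11 = (26*(144 - 60 + 24/(-5/9 - 4/3) - 6*2/(-5/9 - 4/3)))*11 = (26*(144 - 60 + 24/(-17/9) - 6*2/(-17/9)))*11 = (26*(144 - 60 + 24*(-9/17) - 6*2*(-9/17)))*11 = (26*(144 - 60 - 216/17 + 108/17))*11 = (26*(1320/17))*11 = (34320/17)*11 = 377520/17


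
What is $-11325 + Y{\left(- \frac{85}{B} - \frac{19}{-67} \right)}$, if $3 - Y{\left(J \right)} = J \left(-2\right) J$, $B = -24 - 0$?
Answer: $- \frac{14599609103}{1292832} \approx -11293.0$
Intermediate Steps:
$B = -24$ ($B = -24 + 0 = -24$)
$Y{\left(J \right)} = 3 + 2 J^{2}$ ($Y{\left(J \right)} = 3 - J \left(-2\right) J = 3 - - 2 J J = 3 - - 2 J^{2} = 3 + 2 J^{2}$)
$-11325 + Y{\left(- \frac{85}{B} - \frac{19}{-67} \right)} = -11325 + \left(3 + 2 \left(- \frac{85}{-24} - \frac{19}{-67}\right)^{2}\right) = -11325 + \left(3 + 2 \left(\left(-85\right) \left(- \frac{1}{24}\right) - - \frac{19}{67}\right)^{2}\right) = -11325 + \left(3 + 2 \left(\frac{85}{24} + \frac{19}{67}\right)^{2}\right) = -11325 + \left(3 + 2 \left(\frac{6151}{1608}\right)^{2}\right) = -11325 + \left(3 + 2 \cdot \frac{37834801}{2585664}\right) = -11325 + \left(3 + \frac{37834801}{1292832}\right) = -11325 + \frac{41713297}{1292832} = - \frac{14599609103}{1292832}$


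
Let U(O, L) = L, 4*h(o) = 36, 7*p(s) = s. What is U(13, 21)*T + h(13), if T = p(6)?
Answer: 27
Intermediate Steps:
p(s) = s/7
h(o) = 9 (h(o) = (¼)*36 = 9)
T = 6/7 (T = (⅐)*6 = 6/7 ≈ 0.85714)
U(13, 21)*T + h(13) = 21*(6/7) + 9 = 18 + 9 = 27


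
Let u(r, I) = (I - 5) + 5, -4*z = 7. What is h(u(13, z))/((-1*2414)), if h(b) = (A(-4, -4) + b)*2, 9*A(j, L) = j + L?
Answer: 95/43452 ≈ 0.0021863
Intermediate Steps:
z = -7/4 (z = -1/4*7 = -7/4 ≈ -1.7500)
u(r, I) = I (u(r, I) = (-5 + I) + 5 = I)
A(j, L) = L/9 + j/9 (A(j, L) = (j + L)/9 = (L + j)/9 = L/9 + j/9)
h(b) = -16/9 + 2*b (h(b) = (((1/9)*(-4) + (1/9)*(-4)) + b)*2 = ((-4/9 - 4/9) + b)*2 = (-8/9 + b)*2 = -16/9 + 2*b)
h(u(13, z))/((-1*2414)) = (-16/9 + 2*(-7/4))/((-1*2414)) = (-16/9 - 7/2)/(-2414) = -95/18*(-1/2414) = 95/43452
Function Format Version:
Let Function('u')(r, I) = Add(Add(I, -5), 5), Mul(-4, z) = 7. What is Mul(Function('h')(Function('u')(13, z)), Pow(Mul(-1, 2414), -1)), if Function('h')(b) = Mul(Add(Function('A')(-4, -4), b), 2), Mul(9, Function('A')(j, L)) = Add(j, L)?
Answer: Rational(95, 43452) ≈ 0.0021863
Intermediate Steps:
z = Rational(-7, 4) (z = Mul(Rational(-1, 4), 7) = Rational(-7, 4) ≈ -1.7500)
Function('u')(r, I) = I (Function('u')(r, I) = Add(Add(-5, I), 5) = I)
Function('A')(j, L) = Add(Mul(Rational(1, 9), L), Mul(Rational(1, 9), j)) (Function('A')(j, L) = Mul(Rational(1, 9), Add(j, L)) = Mul(Rational(1, 9), Add(L, j)) = Add(Mul(Rational(1, 9), L), Mul(Rational(1, 9), j)))
Function('h')(b) = Add(Rational(-16, 9), Mul(2, b)) (Function('h')(b) = Mul(Add(Add(Mul(Rational(1, 9), -4), Mul(Rational(1, 9), -4)), b), 2) = Mul(Add(Add(Rational(-4, 9), Rational(-4, 9)), b), 2) = Mul(Add(Rational(-8, 9), b), 2) = Add(Rational(-16, 9), Mul(2, b)))
Mul(Function('h')(Function('u')(13, z)), Pow(Mul(-1, 2414), -1)) = Mul(Add(Rational(-16, 9), Mul(2, Rational(-7, 4))), Pow(Mul(-1, 2414), -1)) = Mul(Add(Rational(-16, 9), Rational(-7, 2)), Pow(-2414, -1)) = Mul(Rational(-95, 18), Rational(-1, 2414)) = Rational(95, 43452)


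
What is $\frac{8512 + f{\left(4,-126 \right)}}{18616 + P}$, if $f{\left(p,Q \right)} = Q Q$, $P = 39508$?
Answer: $\frac{6097}{14531} \approx 0.41959$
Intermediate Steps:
$f{\left(p,Q \right)} = Q^{2}$
$\frac{8512 + f{\left(4,-126 \right)}}{18616 + P} = \frac{8512 + \left(-126\right)^{2}}{18616 + 39508} = \frac{8512 + 15876}{58124} = 24388 \cdot \frac{1}{58124} = \frac{6097}{14531}$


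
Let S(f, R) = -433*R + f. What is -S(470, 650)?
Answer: 280980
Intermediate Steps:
S(f, R) = f - 433*R
-S(470, 650) = -(470 - 433*650) = -(470 - 281450) = -1*(-280980) = 280980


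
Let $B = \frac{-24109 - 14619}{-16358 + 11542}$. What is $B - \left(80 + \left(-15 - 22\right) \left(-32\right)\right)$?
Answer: $- \frac{756087}{602} \approx -1256.0$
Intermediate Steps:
$B = \frac{4841}{602}$ ($B = - \frac{38728}{-4816} = \left(-38728\right) \left(- \frac{1}{4816}\right) = \frac{4841}{602} \approx 8.0415$)
$B - \left(80 + \left(-15 - 22\right) \left(-32\right)\right) = \frac{4841}{602} - \left(80 + \left(-15 - 22\right) \left(-32\right)\right) = \frac{4841}{602} - \left(80 - -1184\right) = \frac{4841}{602} - \left(80 + 1184\right) = \frac{4841}{602} - 1264 = - \frac{756087}{602}$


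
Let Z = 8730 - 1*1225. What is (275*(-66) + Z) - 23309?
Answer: -33954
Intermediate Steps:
Z = 7505 (Z = 8730 - 1225 = 7505)
(275*(-66) + Z) - 23309 = (275*(-66) + 7505) - 23309 = (-18150 + 7505) - 23309 = -10645 - 23309 = -33954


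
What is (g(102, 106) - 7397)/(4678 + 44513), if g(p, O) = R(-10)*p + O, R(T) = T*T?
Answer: 2909/49191 ≈ 0.059137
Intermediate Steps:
R(T) = T²
g(p, O) = O + 100*p (g(p, O) = (-10)²*p + O = 100*p + O = O + 100*p)
(g(102, 106) - 7397)/(4678 + 44513) = ((106 + 100*102) - 7397)/(4678 + 44513) = ((106 + 10200) - 7397)/49191 = (10306 - 7397)*(1/49191) = 2909*(1/49191) = 2909/49191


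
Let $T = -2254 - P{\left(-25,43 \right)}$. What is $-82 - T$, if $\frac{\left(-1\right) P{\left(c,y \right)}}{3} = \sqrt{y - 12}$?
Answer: $2172 - 3 \sqrt{31} \approx 2155.3$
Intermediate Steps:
$P{\left(c,y \right)} = - 3 \sqrt{-12 + y}$ ($P{\left(c,y \right)} = - 3 \sqrt{y - 12} = - 3 \sqrt{-12 + y}$)
$T = -2254 + 3 \sqrt{31}$ ($T = -2254 - - 3 \sqrt{-12 + 43} = -2254 - - 3 \sqrt{31} = -2254 + 3 \sqrt{31} \approx -2237.3$)
$-82 - T = -82 - \left(-2254 + 3 \sqrt{31}\right) = -82 + \left(2254 - 3 \sqrt{31}\right) = 2172 - 3 \sqrt{31}$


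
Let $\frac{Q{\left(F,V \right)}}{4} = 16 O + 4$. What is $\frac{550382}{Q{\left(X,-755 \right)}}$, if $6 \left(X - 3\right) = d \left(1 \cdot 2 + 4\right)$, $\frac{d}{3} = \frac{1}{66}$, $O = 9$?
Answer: $\frac{275191}{296} \approx 929.7$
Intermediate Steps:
$d = \frac{1}{22}$ ($d = \frac{3}{66} = 3 \cdot \frac{1}{66} = \frac{1}{22} \approx 0.045455$)
$X = \frac{67}{22}$ ($X = 3 + \frac{\frac{1}{22} \left(1 \cdot 2 + 4\right)}{6} = 3 + \frac{\frac{1}{22} \left(2 + 4\right)}{6} = 3 + \frac{\frac{1}{22} \cdot 6}{6} = 3 + \frac{1}{6} \cdot \frac{3}{11} = 3 + \frac{1}{22} = \frac{67}{22} \approx 3.0455$)
$Q{\left(F,V \right)} = 592$ ($Q{\left(F,V \right)} = 4 \left(16 \cdot 9 + 4\right) = 4 \left(144 + 4\right) = 4 \cdot 148 = 592$)
$\frac{550382}{Q{\left(X,-755 \right)}} = \frac{550382}{592} = 550382 \cdot \frac{1}{592} = \frac{275191}{296}$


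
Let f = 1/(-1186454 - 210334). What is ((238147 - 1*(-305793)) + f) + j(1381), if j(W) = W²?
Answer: 3423668463587/1396788 ≈ 2.4511e+6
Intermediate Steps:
f = -1/1396788 (f = 1/(-1396788) = -1/1396788 ≈ -7.1593e-7)
((238147 - 1*(-305793)) + f) + j(1381) = ((238147 - 1*(-305793)) - 1/1396788) + 1381² = ((238147 + 305793) - 1/1396788) + 1907161 = (543940 - 1/1396788) + 1907161 = 759768864719/1396788 + 1907161 = 3423668463587/1396788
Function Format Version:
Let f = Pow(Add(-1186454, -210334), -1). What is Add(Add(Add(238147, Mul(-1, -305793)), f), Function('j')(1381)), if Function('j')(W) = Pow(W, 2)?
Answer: Rational(3423668463587, 1396788) ≈ 2.4511e+6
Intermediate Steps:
f = Rational(-1, 1396788) (f = Pow(-1396788, -1) = Rational(-1, 1396788) ≈ -7.1593e-7)
Add(Add(Add(238147, Mul(-1, -305793)), f), Function('j')(1381)) = Add(Add(Add(238147, Mul(-1, -305793)), Rational(-1, 1396788)), Pow(1381, 2)) = Add(Add(Add(238147, 305793), Rational(-1, 1396788)), 1907161) = Add(Add(543940, Rational(-1, 1396788)), 1907161) = Add(Rational(759768864719, 1396788), 1907161) = Rational(3423668463587, 1396788)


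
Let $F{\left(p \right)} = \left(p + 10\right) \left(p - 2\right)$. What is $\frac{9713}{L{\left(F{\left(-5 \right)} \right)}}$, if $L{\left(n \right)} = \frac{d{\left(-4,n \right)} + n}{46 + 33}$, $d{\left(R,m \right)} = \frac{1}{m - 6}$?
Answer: $- \frac{31460407}{1436} \approx -21908.0$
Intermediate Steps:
$d{\left(R,m \right)} = \frac{1}{-6 + m}$
$F{\left(p \right)} = \left(-2 + p\right) \left(10 + p\right)$ ($F{\left(p \right)} = \left(10 + p\right) \left(-2 + p\right) = \left(-2 + p\right) \left(10 + p\right)$)
$L{\left(n \right)} = \frac{n}{79} + \frac{1}{79 \left(-6 + n\right)}$ ($L{\left(n \right)} = \frac{\frac{1}{-6 + n} + n}{46 + 33} = \frac{n + \frac{1}{-6 + n}}{79} = \left(n + \frac{1}{-6 + n}\right) \frac{1}{79} = \frac{n}{79} + \frac{1}{79 \left(-6 + n\right)}$)
$\frac{9713}{L{\left(F{\left(-5 \right)} \right)}} = \frac{9713}{\frac{1}{79} \frac{1}{-6 + \left(-20 + \left(-5\right)^{2} + 8 \left(-5\right)\right)} \left(1 + \left(-20 + \left(-5\right)^{2} + 8 \left(-5\right)\right) \left(-6 + \left(-20 + \left(-5\right)^{2} + 8 \left(-5\right)\right)\right)\right)} = \frac{9713}{\frac{1}{79} \frac{1}{-6 - 35} \left(1 + \left(-20 + 25 - 40\right) \left(-6 - 35\right)\right)} = \frac{9713}{\frac{1}{79} \frac{1}{-6 - 35} \left(1 - 35 \left(-6 - 35\right)\right)} = \frac{9713}{\frac{1}{79} \frac{1}{-41} \left(1 - -1435\right)} = \frac{9713}{\frac{1}{79} \left(- \frac{1}{41}\right) \left(1 + 1435\right)} = \frac{9713}{\frac{1}{79} \left(- \frac{1}{41}\right) 1436} = \frac{9713}{- \frac{1436}{3239}} = 9713 \left(- \frac{3239}{1436}\right) = - \frac{31460407}{1436}$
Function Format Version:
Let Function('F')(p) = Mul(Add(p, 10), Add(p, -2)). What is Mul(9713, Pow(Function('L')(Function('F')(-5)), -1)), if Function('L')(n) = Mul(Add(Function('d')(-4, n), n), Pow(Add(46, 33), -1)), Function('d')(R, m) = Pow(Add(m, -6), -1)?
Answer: Rational(-31460407, 1436) ≈ -21908.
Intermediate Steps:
Function('d')(R, m) = Pow(Add(-6, m), -1)
Function('F')(p) = Mul(Add(-2, p), Add(10, p)) (Function('F')(p) = Mul(Add(10, p), Add(-2, p)) = Mul(Add(-2, p), Add(10, p)))
Function('L')(n) = Add(Mul(Rational(1, 79), n), Mul(Rational(1, 79), Pow(Add(-6, n), -1))) (Function('L')(n) = Mul(Add(Pow(Add(-6, n), -1), n), Pow(Add(46, 33), -1)) = Mul(Add(n, Pow(Add(-6, n), -1)), Pow(79, -1)) = Mul(Add(n, Pow(Add(-6, n), -1)), Rational(1, 79)) = Add(Mul(Rational(1, 79), n), Mul(Rational(1, 79), Pow(Add(-6, n), -1))))
Mul(9713, Pow(Function('L')(Function('F')(-5)), -1)) = Mul(9713, Pow(Mul(Rational(1, 79), Pow(Add(-6, Add(-20, Pow(-5, 2), Mul(8, -5))), -1), Add(1, Mul(Add(-20, Pow(-5, 2), Mul(8, -5)), Add(-6, Add(-20, Pow(-5, 2), Mul(8, -5)))))), -1)) = Mul(9713, Pow(Mul(Rational(1, 79), Pow(Add(-6, Add(-20, 25, -40)), -1), Add(1, Mul(Add(-20, 25, -40), Add(-6, Add(-20, 25, -40))))), -1)) = Mul(9713, Pow(Mul(Rational(1, 79), Pow(Add(-6, -35), -1), Add(1, Mul(-35, Add(-6, -35)))), -1)) = Mul(9713, Pow(Mul(Rational(1, 79), Pow(-41, -1), Add(1, Mul(-35, -41))), -1)) = Mul(9713, Pow(Mul(Rational(1, 79), Rational(-1, 41), Add(1, 1435)), -1)) = Mul(9713, Pow(Mul(Rational(1, 79), Rational(-1, 41), 1436), -1)) = Mul(9713, Pow(Rational(-1436, 3239), -1)) = Mul(9713, Rational(-3239, 1436)) = Rational(-31460407, 1436)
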